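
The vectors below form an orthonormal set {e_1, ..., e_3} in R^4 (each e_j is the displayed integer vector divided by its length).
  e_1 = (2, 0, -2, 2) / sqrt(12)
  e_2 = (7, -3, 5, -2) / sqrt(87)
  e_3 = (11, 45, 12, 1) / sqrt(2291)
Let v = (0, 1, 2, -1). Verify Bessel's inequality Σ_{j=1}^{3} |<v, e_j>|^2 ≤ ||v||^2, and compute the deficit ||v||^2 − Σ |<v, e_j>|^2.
Σ |<v, e_j>|^2 = 470/79; ||v||^2 = 6; deficit = 4/79

Write each e_j = u_j / sqrt(<u_j, u_j>) where u_j is the displayed integer vector. Then <v, e_j> = <v, u_j> / sqrt(<u_j, u_j>), so |<v, e_j>|^2 = <v, u_j>^2 / <u_j, u_j>.
Coefficients: <v, e_1> = -6/sqrt(12), <v, e_2> = 9/sqrt(87), <v, e_3> = 68/sqrt(2291).
Square and sum: Σ |<v, e_j>|^2 = 470/79.
Compute ||v||^2 = v·v = 6.
Deficit = 6 − 470/79 = 4/79 ≥ 0, confirming Bessel's inequality. (The deficit equals ||v − Σ <v,e_j> e_j||^2, the squared distance from v to span{e_j}.)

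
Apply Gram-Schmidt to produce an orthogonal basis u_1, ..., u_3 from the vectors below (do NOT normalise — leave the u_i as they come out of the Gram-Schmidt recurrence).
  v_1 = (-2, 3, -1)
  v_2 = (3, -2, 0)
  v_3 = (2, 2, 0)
Orthogonal basis:
  u_1 = (-2, 3, -1)
  u_2 = (9/7, 4/7, -6/7)
  u_3 = (10/19, 15/19, 25/19)

Apply the Gram-Schmidt recurrence
  u_1 = v_1
  u_i = v_i − Σ_{j<i} ((v_i · u_j) / (u_j · u_j)) · u_j.

Step by step this gives:
  u_1 = (-2, 3, -1)
  u_2 = (9/7, 4/7, -6/7)
  u_3 = (10/19, 15/19, 25/19)

Orthogonality check:
  u_2 · u_1 = 0 (should be 0)
  u_3 · u_1 = 0 (should be 0)
  u_3 · u_2 = 0 (should be 0)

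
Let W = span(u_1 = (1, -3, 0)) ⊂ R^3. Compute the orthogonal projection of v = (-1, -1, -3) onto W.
proj_W(v) = (1/5, -3/5, 0)

Set up U = [u_1 | ... | u_1] ∈ R^(3×1). The projector onto W = col(U) is P = U (U^T U)^(-1) U^T.
Compute U^T U =
  [10],
and U^T v = (2).
Solve U^T U · c = U^T v for the coefficients: c = (1/5). The projection is proj_W(v) = U c.
Check: (v - proj_W(v)) · u_1 = 0  (should be 0).
Result: proj_W(v) = (1/5, -3/5, 0).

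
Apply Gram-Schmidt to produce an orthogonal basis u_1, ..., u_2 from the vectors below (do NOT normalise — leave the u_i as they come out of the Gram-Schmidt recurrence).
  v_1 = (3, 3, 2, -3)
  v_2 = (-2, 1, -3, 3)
Orthogonal basis:
  u_1 = (3, 3, 2, -3)
  u_2 = (-8/31, 85/31, -57/31, 39/31)

Apply the Gram-Schmidt recurrence
  u_1 = v_1
  u_i = v_i − Σ_{j<i} ((v_i · u_j) / (u_j · u_j)) · u_j.

Step by step this gives:
  u_1 = (3, 3, 2, -3)
  u_2 = (-8/31, 85/31, -57/31, 39/31)

Orthogonality check:
  u_2 · u_1 = 0 (should be 0)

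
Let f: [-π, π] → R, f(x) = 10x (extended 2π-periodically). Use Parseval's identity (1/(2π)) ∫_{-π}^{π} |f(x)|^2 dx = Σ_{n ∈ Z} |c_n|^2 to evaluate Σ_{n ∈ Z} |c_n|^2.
Σ |c_n|^2 = 100π^2/3

Expand and integrate term by term over [-π, π]:
  ∫ (10x)^2 dx = 100·(2π^3/3); ∫ 2·10·(0)·x dx = 0 (odd integrand); ∫ 0^2 dx = 0·2π.
So (1/(2π)) ∫_{-π}^{π} (10x)^2 dx = 100π^2/3 + 0 = 100π^2/3.
Parseval ⇒ Σ |c_n|^2 = 100π^2/3.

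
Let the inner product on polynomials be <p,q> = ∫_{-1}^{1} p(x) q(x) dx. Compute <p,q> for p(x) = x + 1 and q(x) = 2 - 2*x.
<p,q> = 8/3

Expand the product: p(x)·q(x) = 2 - 2*x^2.
∫_{-1}^{1} of each monomial x^k gives [2/(k+1) if k even, 0 if k odd]. Integrating term-by-term (or equivalently evaluating the antiderivative F(x) = -2*x^3/3 + 2*x at the endpoints):
  F(1) − F(−1) = 4/3 − (-4/3) = 8/3.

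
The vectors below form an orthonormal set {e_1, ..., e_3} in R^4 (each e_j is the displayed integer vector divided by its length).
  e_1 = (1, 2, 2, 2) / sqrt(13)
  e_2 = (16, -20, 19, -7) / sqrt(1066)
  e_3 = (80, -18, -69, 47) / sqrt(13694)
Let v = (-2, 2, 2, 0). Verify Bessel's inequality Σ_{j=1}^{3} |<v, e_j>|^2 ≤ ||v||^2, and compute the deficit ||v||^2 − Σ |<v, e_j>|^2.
Σ |<v, e_j>|^2 = 12; ||v||^2 = 12; deficit = 0

Write each e_j = u_j / sqrt(<u_j, u_j>) where u_j is the displayed integer vector. Then <v, e_j> = <v, u_j> / sqrt(<u_j, u_j>), so |<v, e_j>|^2 = <v, u_j>^2 / <u_j, u_j>.
Coefficients: <v, e_1> = 6/sqrt(13), <v, e_2> = -34/sqrt(1066), <v, e_3> = -334/sqrt(13694).
Square and sum: Σ |<v, e_j>|^2 = 12.
Compute ||v||^2 = v·v = 12.
Deficit = 12 − 12 = 0 ≥ 0, confirming Bessel's inequality. (The deficit equals ||v − Σ <v,e_j> e_j||^2, the squared distance from v to span{e_j}.)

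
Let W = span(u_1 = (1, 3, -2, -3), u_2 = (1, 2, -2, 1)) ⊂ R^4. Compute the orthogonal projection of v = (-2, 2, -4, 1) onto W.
proj_W(v) = (183/166, 184/83, -183/83, 175/166)

Set up U = [u_1 | ... | u_2] ∈ R^(4×2). The projector onto W = col(U) is P = U (U^T U)^(-1) U^T.
Compute U^T U =
  [23, 8]
  [8, 10],
and U^T v = (9, 11).
Solve U^T U · c = U^T v for the coefficients: c = (1/83, 181/166). The projection is proj_W(v) = U c.
Check: (v - proj_W(v)) · u_1 = 0  (should be 0).
Check: (v - proj_W(v)) · u_2 = 0  (should be 0).
Result: proj_W(v) = (183/166, 184/83, -183/83, 175/166).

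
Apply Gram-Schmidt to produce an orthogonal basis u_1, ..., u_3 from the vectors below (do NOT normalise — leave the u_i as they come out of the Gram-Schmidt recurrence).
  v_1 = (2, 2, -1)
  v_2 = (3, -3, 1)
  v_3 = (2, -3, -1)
Orthogonal basis:
  u_1 = (2, 2, -1)
  u_2 = (29/9, -25/9, 8/9)
  u_3 = (-5/34, -25/34, -30/17)

Apply the Gram-Schmidt recurrence
  u_1 = v_1
  u_i = v_i − Σ_{j<i} ((v_i · u_j) / (u_j · u_j)) · u_j.

Step by step this gives:
  u_1 = (2, 2, -1)
  u_2 = (29/9, -25/9, 8/9)
  u_3 = (-5/34, -25/34, -30/17)

Orthogonality check:
  u_2 · u_1 = 0 (should be 0)
  u_3 · u_1 = 0 (should be 0)
  u_3 · u_2 = 0 (should be 0)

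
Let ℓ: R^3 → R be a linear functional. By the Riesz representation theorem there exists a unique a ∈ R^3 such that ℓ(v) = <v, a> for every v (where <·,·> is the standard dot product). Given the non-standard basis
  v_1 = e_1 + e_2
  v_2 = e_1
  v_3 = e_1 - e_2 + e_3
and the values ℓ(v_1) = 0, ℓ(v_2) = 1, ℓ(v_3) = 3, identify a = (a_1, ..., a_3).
a = (1, -1, 1)

Write a = (a_1, ..., a_3) in the standard basis. For each basis vector v_i, ℓ(v_i) = <v_i, a> is a linear equation in the a_j's. Collect the n equations into a matrix system V a = ℓ, where row i of V is v_i (expressed in the standard basis). Since V is invertible (lower-triangular with 1s on the diagonal, up to permutation), solve by back-substitution:
  V =
[[1, 1, 0],
 [1, 0, 0],
 [1, -1, 1]]
  V a = (0, 1, 3)
Solving gives a = (1, -1, 1).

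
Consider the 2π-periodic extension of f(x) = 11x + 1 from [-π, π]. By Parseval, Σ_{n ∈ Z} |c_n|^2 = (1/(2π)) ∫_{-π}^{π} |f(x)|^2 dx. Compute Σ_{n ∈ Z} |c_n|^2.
Σ |c_n|^2 = 121π^2/3 + 1

Expand and integrate term by term over [-π, π]:
  ∫ (11x)^2 dx = 121·(2π^3/3); ∫ 2·11·(1)·x dx = 0 (odd integrand); ∫ 1^2 dx = 1·2π.
So (1/(2π)) ∫_{-π}^{π} (11x + 1)^2 dx = 121π^2/3 + 1 = 121π^2/3 + 1.
Parseval ⇒ Σ |c_n|^2 = 121π^2/3 + 1.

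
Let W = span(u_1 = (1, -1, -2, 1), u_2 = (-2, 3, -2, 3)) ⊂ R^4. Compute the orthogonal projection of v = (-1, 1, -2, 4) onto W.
proj_W(v) = (-78/89, 291/178, -249/89, 519/178)

Set up U = [u_1 | ... | u_2] ∈ R^(4×2). The projector onto W = col(U) is P = U (U^T U)^(-1) U^T.
Compute U^T U =
  [7, 2]
  [2, 26],
and U^T v = (6, 21).
Solve U^T U · c = U^T v for the coefficients: c = (57/89, 135/178). The projection is proj_W(v) = U c.
Check: (v - proj_W(v)) · u_1 = 0  (should be 0).
Check: (v - proj_W(v)) · u_2 = 0  (should be 0).
Result: proj_W(v) = (-78/89, 291/178, -249/89, 519/178).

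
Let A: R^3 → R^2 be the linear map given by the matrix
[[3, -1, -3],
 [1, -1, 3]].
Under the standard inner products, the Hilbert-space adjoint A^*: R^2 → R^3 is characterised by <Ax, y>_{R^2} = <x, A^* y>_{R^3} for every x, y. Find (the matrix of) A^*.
A^* = A^T =
[[3, 1],
 [-1, -1],
 [-3, 3]]

For real matrices with standard dot products, the defining identity <Ax, y> = <x, A^* y> gives (Ax)^T y = x^T (A^*) y, i.e. x^T A^T y = x^T (A^*) y. Since this holds for all x, y, we must have A^* = A^T. Therefore
A^* =
[[3, 1],
 [-1, -1],
 [-3, 3]].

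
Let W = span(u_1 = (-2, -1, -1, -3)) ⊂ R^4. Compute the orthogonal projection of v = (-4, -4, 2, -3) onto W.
proj_W(v) = (-38/15, -19/15, -19/15, -19/5)

Set up U = [u_1 | ... | u_1] ∈ R^(4×1). The projector onto W = col(U) is P = U (U^T U)^(-1) U^T.
Compute U^T U =
  [15],
and U^T v = (19).
Solve U^T U · c = U^T v for the coefficients: c = (19/15). The projection is proj_W(v) = U c.
Check: (v - proj_W(v)) · u_1 = 0  (should be 0).
Result: proj_W(v) = (-38/15, -19/15, -19/15, -19/5).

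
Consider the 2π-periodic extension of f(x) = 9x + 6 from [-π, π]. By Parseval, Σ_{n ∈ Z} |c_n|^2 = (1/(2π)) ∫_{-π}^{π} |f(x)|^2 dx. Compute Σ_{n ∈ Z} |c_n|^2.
Σ |c_n|^2 = 27π^2 + 36

Expand and integrate term by term over [-π, π]:
  ∫ (9x)^2 dx = 81·(2π^3/3); ∫ 2·9·(6)·x dx = 0 (odd integrand); ∫ 6^2 dx = 36·2π.
So (1/(2π)) ∫_{-π}^{π} (9x + 6)^2 dx = 81π^2/3 + 36 = 27π^2 + 36.
Parseval ⇒ Σ |c_n|^2 = 27π^2 + 36.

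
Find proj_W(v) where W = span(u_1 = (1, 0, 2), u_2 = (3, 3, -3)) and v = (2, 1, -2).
proj_W(v) = (11/7, 23/14, -25/14)

Set up U = [u_1 | ... | u_2] ∈ R^(3×2). The projector onto W = col(U) is P = U (U^T U)^(-1) U^T.
Compute U^T U =
  [5, -3]
  [-3, 27],
and U^T v = (-2, 15).
Solve U^T U · c = U^T v for the coefficients: c = (-1/14, 23/42). The projection is proj_W(v) = U c.
Check: (v - proj_W(v)) · u_1 = 0  (should be 0).
Check: (v - proj_W(v)) · u_2 = 0  (should be 0).
Result: proj_W(v) = (11/7, 23/14, -25/14).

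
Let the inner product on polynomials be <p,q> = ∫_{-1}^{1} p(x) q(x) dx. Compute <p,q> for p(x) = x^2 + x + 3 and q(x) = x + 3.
<p,q> = 62/3

Expand the product: p(x)·q(x) = x^3 + 4*x^2 + 6*x + 9.
∫_{-1}^{1} of each monomial x^k gives [2/(k+1) if k even, 0 if k odd]. Integrating term-by-term (or equivalently evaluating the antiderivative F(x) = x^4/4 + 4*x^3/3 + 3*x^2 + 9*x at the endpoints):
  F(1) − F(−1) = 163/12 − (-85/12) = 62/3.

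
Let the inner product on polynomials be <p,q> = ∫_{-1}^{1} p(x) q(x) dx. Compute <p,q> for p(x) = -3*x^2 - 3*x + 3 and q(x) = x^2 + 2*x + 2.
<p,q> = 24/5

Expand the product: p(x)·q(x) = -3*x^4 - 9*x^3 - 9*x^2 + 6.
∫_{-1}^{1} of each monomial x^k gives [2/(k+1) if k even, 0 if k odd]. Integrating term-by-term (or equivalently evaluating the antiderivative F(x) = -3*x^5/5 - 9*x^4/4 - 3*x^3 + 6*x at the endpoints):
  F(1) − F(−1) = 3/20 − (-93/20) = 24/5.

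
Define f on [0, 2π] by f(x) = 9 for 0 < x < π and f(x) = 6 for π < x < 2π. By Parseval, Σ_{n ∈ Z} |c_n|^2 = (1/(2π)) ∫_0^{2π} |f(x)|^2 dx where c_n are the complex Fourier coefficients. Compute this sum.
Σ |c_n|^2 = 117/2

Parseval equates the L^2 energy of f (normalised by 1/(2π)) with the ℓ^2 sum of its Fourier coefficients: (1/(2π)) ∫_0^{2π} |f|^2 = Σ |c_n|^2.
Compute the left side: (1/(2π)) [∫_0^π 9^2 dx + ∫_π^{2π} 6^2 dx] = (1/(2π)) · (81π + 36π) = (81 + 36)/2 = 117/2.
So Σ_{n ∈ Z} |c_n|^2 = 117/2.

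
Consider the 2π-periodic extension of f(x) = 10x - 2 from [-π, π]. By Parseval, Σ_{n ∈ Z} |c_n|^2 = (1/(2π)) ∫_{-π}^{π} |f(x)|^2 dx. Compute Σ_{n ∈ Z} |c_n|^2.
Σ |c_n|^2 = 100π^2/3 + 4

Expand and integrate term by term over [-π, π]:
  ∫ (10x)^2 dx = 100·(2π^3/3); ∫ 2·10·(-2)·x dx = 0 (odd integrand); ∫ (-2)^2 dx = 4·2π.
So (1/(2π)) ∫_{-π}^{π} (10x - 2)^2 dx = 100π^2/3 + 4 = 100π^2/3 + 4.
Parseval ⇒ Σ |c_n|^2 = 100π^2/3 + 4.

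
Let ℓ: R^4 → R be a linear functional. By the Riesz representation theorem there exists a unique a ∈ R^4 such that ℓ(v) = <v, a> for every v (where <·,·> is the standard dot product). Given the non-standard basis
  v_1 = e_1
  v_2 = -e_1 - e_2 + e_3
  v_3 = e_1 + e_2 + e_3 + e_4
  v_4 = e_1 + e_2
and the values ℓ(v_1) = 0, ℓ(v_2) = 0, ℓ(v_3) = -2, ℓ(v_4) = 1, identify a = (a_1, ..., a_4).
a = (0, 1, 1, -4)

Write a = (a_1, ..., a_4) in the standard basis. For each basis vector v_i, ℓ(v_i) = <v_i, a> is a linear equation in the a_j's. Collect the n equations into a matrix system V a = ℓ, where row i of V is v_i (expressed in the standard basis). Since V is invertible (lower-triangular with 1s on the diagonal, up to permutation), solve by back-substitution:
  V =
[[1, 0, 0, 0],
 [-1, -1, 1, 0],
 [1, 1, 1, 1],
 [1, 1, 0, 0]]
  V a = (0, 0, -2, 1)
Solving gives a = (0, 1, 1, -4).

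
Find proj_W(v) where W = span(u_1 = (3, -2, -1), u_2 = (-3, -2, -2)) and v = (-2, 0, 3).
proj_W(v) = (-378/229, 360/229, 207/229)

Set up U = [u_1 | ... | u_2] ∈ R^(3×2). The projector onto W = col(U) is P = U (U^T U)^(-1) U^T.
Compute U^T U =
  [14, -3]
  [-3, 17],
and U^T v = (-9, 0).
Solve U^T U · c = U^T v for the coefficients: c = (-153/229, -27/229). The projection is proj_W(v) = U c.
Check: (v - proj_W(v)) · u_1 = 0  (should be 0).
Check: (v - proj_W(v)) · u_2 = 0  (should be 0).
Result: proj_W(v) = (-378/229, 360/229, 207/229).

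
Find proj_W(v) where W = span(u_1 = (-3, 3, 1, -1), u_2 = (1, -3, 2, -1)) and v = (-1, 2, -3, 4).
proj_W(v) = (47/219, 199/73, -767/219, 445/219)

Set up U = [u_1 | ... | u_2] ∈ R^(4×2). The projector onto W = col(U) is P = U (U^T U)^(-1) U^T.
Compute U^T U =
  [20, -9]
  [-9, 15],
and U^T v = (2, -17).
Solve U^T U · c = U^T v for the coefficients: c = (-41/73, -322/219). The projection is proj_W(v) = U c.
Check: (v - proj_W(v)) · u_1 = 0  (should be 0).
Check: (v - proj_W(v)) · u_2 = 0  (should be 0).
Result: proj_W(v) = (47/219, 199/73, -767/219, 445/219).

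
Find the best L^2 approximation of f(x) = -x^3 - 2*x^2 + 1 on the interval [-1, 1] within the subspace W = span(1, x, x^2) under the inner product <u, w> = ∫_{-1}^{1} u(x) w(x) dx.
g(x) = -2*x^2 - 3*x/5 + 1

The best approximation g ∈ W is the orthogonal projection of f onto W. Writing g = a_0 + a_1 x + a_2 x^2, the coefficients solve the normal equations G · a = b where
  G_{ij} = <φ_i, φ_j> and b_i = <f, φ_i>, with φ_0 = 1, φ_1 = x, φ_2 = x^2.
G =
  [2, 0, 2/3]
  [0, 2/3, 0]
  [2/3, 0, 2/5],
b = (2/3, -2/5, -2/15).
Solving gives a_0 = 1, a_1 = -3/5, a_2 = -2, so
  g(x) = -2*x^2 - 3*x/5 + 1.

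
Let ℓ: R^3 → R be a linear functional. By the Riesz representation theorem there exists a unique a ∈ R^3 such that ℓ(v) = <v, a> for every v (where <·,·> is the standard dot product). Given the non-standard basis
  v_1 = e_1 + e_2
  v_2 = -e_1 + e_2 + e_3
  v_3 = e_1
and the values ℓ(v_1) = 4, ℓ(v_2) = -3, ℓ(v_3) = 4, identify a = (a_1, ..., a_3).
a = (4, 0, 1)

Write a = (a_1, ..., a_3) in the standard basis. For each basis vector v_i, ℓ(v_i) = <v_i, a> is a linear equation in the a_j's. Collect the n equations into a matrix system V a = ℓ, where row i of V is v_i (expressed in the standard basis). Since V is invertible (lower-triangular with 1s on the diagonal, up to permutation), solve by back-substitution:
  V =
[[1, 1, 0],
 [-1, 1, 1],
 [1, 0, 0]]
  V a = (4, -3, 4)
Solving gives a = (4, 0, 1).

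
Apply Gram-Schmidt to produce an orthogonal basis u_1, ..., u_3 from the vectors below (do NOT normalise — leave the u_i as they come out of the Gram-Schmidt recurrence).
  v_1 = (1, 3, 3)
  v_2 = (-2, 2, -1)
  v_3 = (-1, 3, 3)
Orthogonal basis:
  u_1 = (1, 3, 3)
  u_2 = (-39/19, 35/19, -22/19)
  u_3 = (-81/85, -9/17, 72/85)

Apply the Gram-Schmidt recurrence
  u_1 = v_1
  u_i = v_i − Σ_{j<i} ((v_i · u_j) / (u_j · u_j)) · u_j.

Step by step this gives:
  u_1 = (1, 3, 3)
  u_2 = (-39/19, 35/19, -22/19)
  u_3 = (-81/85, -9/17, 72/85)

Orthogonality check:
  u_2 · u_1 = 0 (should be 0)
  u_3 · u_1 = 0 (should be 0)
  u_3 · u_2 = 0 (should be 0)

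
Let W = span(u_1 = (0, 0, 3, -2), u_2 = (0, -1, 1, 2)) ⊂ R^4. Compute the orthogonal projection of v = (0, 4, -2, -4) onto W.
proj_W(v) = (0, 180/77, -186/77, -356/77)

Set up U = [u_1 | ... | u_2] ∈ R^(4×2). The projector onto W = col(U) is P = U (U^T U)^(-1) U^T.
Compute U^T U =
  [13, -1]
  [-1, 6],
and U^T v = (2, -14).
Solve U^T U · c = U^T v for the coefficients: c = (-2/77, -180/77). The projection is proj_W(v) = U c.
Check: (v - proj_W(v)) · u_1 = 0  (should be 0).
Check: (v - proj_W(v)) · u_2 = 0  (should be 0).
Result: proj_W(v) = (0, 180/77, -186/77, -356/77).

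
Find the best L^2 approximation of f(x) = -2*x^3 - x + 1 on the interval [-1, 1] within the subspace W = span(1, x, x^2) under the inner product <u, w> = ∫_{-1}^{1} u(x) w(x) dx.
g(x) = 1 - 11*x/5

The best approximation g ∈ W is the orthogonal projection of f onto W. Writing g = a_0 + a_1 x + a_2 x^2, the coefficients solve the normal equations G · a = b where
  G_{ij} = <φ_i, φ_j> and b_i = <f, φ_i>, with φ_0 = 1, φ_1 = x, φ_2 = x^2.
G =
  [2, 0, 2/3]
  [0, 2/3, 0]
  [2/3, 0, 2/5],
b = (2, -22/15, 2/3).
Solving gives a_0 = 1, a_1 = -11/5, a_2 = 0, so
  g(x) = 1 - 11*x/5.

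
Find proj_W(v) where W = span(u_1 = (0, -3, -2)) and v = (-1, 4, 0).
proj_W(v) = (0, 36/13, 24/13)

Set up U = [u_1 | ... | u_1] ∈ R^(3×1). The projector onto W = col(U) is P = U (U^T U)^(-1) U^T.
Compute U^T U =
  [13],
and U^T v = (-12).
Solve U^T U · c = U^T v for the coefficients: c = (-12/13). The projection is proj_W(v) = U c.
Check: (v - proj_W(v)) · u_1 = 0  (should be 0).
Result: proj_W(v) = (0, 36/13, 24/13).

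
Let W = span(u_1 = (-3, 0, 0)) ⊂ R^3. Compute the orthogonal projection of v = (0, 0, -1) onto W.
proj_W(v) = (0, 0, 0)

Set up U = [u_1 | ... | u_1] ∈ R^(3×1). The projector onto W = col(U) is P = U (U^T U)^(-1) U^T.
Compute U^T U =
  [9],
and U^T v = (0).
Solve U^T U · c = U^T v for the coefficients: c = (0). The projection is proj_W(v) = U c.
Check: (v - proj_W(v)) · u_1 = 0  (should be 0).
Result: proj_W(v) = (0, 0, 0).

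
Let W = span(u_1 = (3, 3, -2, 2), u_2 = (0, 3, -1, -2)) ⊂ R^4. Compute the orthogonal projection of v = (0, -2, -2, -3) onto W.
proj_W(v) = (-6/5, -6/35, 16/35, -52/35)

Set up U = [u_1 | ... | u_2] ∈ R^(4×2). The projector onto W = col(U) is P = U (U^T U)^(-1) U^T.
Compute U^T U =
  [26, 7]
  [7, 14],
and U^T v = (-8, 2).
Solve U^T U · c = U^T v for the coefficients: c = (-2/5, 12/35). The projection is proj_W(v) = U c.
Check: (v - proj_W(v)) · u_1 = 0  (should be 0).
Check: (v - proj_W(v)) · u_2 = 0  (should be 0).
Result: proj_W(v) = (-6/5, -6/35, 16/35, -52/35).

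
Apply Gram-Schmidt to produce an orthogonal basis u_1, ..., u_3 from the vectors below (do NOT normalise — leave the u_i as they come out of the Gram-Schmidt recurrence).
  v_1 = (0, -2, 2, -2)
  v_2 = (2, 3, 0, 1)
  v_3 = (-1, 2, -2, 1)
Orthogonal basis:
  u_1 = (0, -2, 2, -2)
  u_2 = (2, 5/3, 4/3, -1/3)
  u_3 = (-8/13, 17/26, -1/13, -19/26)

Apply the Gram-Schmidt recurrence
  u_1 = v_1
  u_i = v_i − Σ_{j<i} ((v_i · u_j) / (u_j · u_j)) · u_j.

Step by step this gives:
  u_1 = (0, -2, 2, -2)
  u_2 = (2, 5/3, 4/3, -1/3)
  u_3 = (-8/13, 17/26, -1/13, -19/26)

Orthogonality check:
  u_2 · u_1 = 0 (should be 0)
  u_3 · u_1 = 0 (should be 0)
  u_3 · u_2 = 0 (should be 0)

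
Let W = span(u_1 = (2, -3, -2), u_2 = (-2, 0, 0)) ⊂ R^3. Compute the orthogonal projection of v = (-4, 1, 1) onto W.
proj_W(v) = (-4, 15/13, 10/13)

Set up U = [u_1 | ... | u_2] ∈ R^(3×2). The projector onto W = col(U) is P = U (U^T U)^(-1) U^T.
Compute U^T U =
  [17, -4]
  [-4, 4],
and U^T v = (-13, 8).
Solve U^T U · c = U^T v for the coefficients: c = (-5/13, 21/13). The projection is proj_W(v) = U c.
Check: (v - proj_W(v)) · u_1 = 0  (should be 0).
Check: (v - proj_W(v)) · u_2 = 0  (should be 0).
Result: proj_W(v) = (-4, 15/13, 10/13).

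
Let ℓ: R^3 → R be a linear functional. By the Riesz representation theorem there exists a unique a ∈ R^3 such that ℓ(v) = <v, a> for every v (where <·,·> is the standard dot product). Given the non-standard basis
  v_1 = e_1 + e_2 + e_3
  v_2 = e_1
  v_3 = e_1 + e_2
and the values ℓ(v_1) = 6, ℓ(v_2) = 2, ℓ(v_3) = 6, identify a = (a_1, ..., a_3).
a = (2, 4, 0)

Write a = (a_1, ..., a_3) in the standard basis. For each basis vector v_i, ℓ(v_i) = <v_i, a> is a linear equation in the a_j's. Collect the n equations into a matrix system V a = ℓ, where row i of V is v_i (expressed in the standard basis). Since V is invertible (lower-triangular with 1s on the diagonal, up to permutation), solve by back-substitution:
  V =
[[1, 1, 1],
 [1, 0, 0],
 [1, 1, 0]]
  V a = (6, 2, 6)
Solving gives a = (2, 4, 0).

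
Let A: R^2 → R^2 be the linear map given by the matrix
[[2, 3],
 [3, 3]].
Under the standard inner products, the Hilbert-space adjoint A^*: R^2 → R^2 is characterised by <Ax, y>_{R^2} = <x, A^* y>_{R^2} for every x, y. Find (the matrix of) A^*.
A^* = A^T =
[[2, 3],
 [3, 3]]

For real matrices with standard dot products, the defining identity <Ax, y> = <x, A^* y> gives (Ax)^T y = x^T (A^*) y, i.e. x^T A^T y = x^T (A^*) y. Since this holds for all x, y, we must have A^* = A^T. Therefore
A^* =
[[2, 3],
 [3, 3]].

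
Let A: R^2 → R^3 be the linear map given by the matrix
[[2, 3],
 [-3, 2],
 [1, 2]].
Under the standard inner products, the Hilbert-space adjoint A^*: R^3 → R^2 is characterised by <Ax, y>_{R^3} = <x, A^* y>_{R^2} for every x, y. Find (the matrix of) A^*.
A^* = A^T =
[[2, -3, 1],
 [3, 2, 2]]

For real matrices with standard dot products, the defining identity <Ax, y> = <x, A^* y> gives (Ax)^T y = x^T (A^*) y, i.e. x^T A^T y = x^T (A^*) y. Since this holds for all x, y, we must have A^* = A^T. Therefore
A^* =
[[2, -3, 1],
 [3, 2, 2]].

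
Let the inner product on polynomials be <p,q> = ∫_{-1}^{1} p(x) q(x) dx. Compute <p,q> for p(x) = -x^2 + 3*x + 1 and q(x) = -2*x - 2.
<p,q> = -20/3

Expand the product: p(x)·q(x) = 2*x^3 - 4*x^2 - 8*x - 2.
∫_{-1}^{1} of each monomial x^k gives [2/(k+1) if k even, 0 if k odd]. Integrating term-by-term (or equivalently evaluating the antiderivative F(x) = x^4/2 - 4*x^3/3 - 4*x^2 - 2*x at the endpoints):
  F(1) − F(−1) = -41/6 − (-1/6) = -20/3.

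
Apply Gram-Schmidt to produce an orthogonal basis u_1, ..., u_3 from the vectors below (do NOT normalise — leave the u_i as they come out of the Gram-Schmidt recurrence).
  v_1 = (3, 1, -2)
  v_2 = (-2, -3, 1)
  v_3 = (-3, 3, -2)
Orthogonal basis:
  u_1 = (3, 1, -2)
  u_2 = (5/14, -31/14, -4/7)
  u_3 = (-32/15, 32/75, -224/75)

Apply the Gram-Schmidt recurrence
  u_1 = v_1
  u_i = v_i − Σ_{j<i} ((v_i · u_j) / (u_j · u_j)) · u_j.

Step by step this gives:
  u_1 = (3, 1, -2)
  u_2 = (5/14, -31/14, -4/7)
  u_3 = (-32/15, 32/75, -224/75)

Orthogonality check:
  u_2 · u_1 = 0 (should be 0)
  u_3 · u_1 = 0 (should be 0)
  u_3 · u_2 = 0 (should be 0)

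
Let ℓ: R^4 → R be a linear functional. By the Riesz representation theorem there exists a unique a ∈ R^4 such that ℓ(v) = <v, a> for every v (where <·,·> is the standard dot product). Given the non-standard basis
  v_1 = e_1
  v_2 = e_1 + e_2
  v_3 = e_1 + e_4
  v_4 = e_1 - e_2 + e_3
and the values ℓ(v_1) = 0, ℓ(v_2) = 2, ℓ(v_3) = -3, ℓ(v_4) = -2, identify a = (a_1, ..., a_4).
a = (0, 2, 0, -3)

Write a = (a_1, ..., a_4) in the standard basis. For each basis vector v_i, ℓ(v_i) = <v_i, a> is a linear equation in the a_j's. Collect the n equations into a matrix system V a = ℓ, where row i of V is v_i (expressed in the standard basis). Since V is invertible (lower-triangular with 1s on the diagonal, up to permutation), solve by back-substitution:
  V =
[[1, 0, 0, 0],
 [1, 1, 0, 0],
 [1, 0, 0, 1],
 [1, -1, 1, 0]]
  V a = (0, 2, -3, -2)
Solving gives a = (0, 2, 0, -3).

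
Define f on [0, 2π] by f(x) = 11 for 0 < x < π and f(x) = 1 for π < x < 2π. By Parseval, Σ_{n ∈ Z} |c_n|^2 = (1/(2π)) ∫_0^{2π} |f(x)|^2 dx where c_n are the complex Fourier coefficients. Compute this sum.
Σ |c_n|^2 = 61

Parseval equates the L^2 energy of f (normalised by 1/(2π)) with the ℓ^2 sum of its Fourier coefficients: (1/(2π)) ∫_0^{2π} |f|^2 = Σ |c_n|^2.
Compute the left side: (1/(2π)) [∫_0^π 11^2 dx + ∫_π^{2π} 1^2 dx] = (1/(2π)) · (121π + 1π) = (121 + 1)/2 = 61.
So Σ_{n ∈ Z} |c_n|^2 = 61.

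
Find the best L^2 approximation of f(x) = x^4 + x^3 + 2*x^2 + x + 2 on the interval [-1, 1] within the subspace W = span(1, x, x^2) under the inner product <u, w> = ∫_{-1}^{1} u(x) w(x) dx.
g(x) = 20*x^2/7 + 8*x/5 + 67/35

The best approximation g ∈ W is the orthogonal projection of f onto W. Writing g = a_0 + a_1 x + a_2 x^2, the coefficients solve the normal equations G · a = b where
  G_{ij} = <φ_i, φ_j> and b_i = <f, φ_i>, with φ_0 = 1, φ_1 = x, φ_2 = x^2.
G =
  [2, 0, 2/3]
  [0, 2/3, 0]
  [2/3, 0, 2/5],
b = (86/15, 16/15, 254/105).
Solving gives a_0 = 67/35, a_1 = 8/5, a_2 = 20/7, so
  g(x) = 20*x^2/7 + 8*x/5 + 67/35.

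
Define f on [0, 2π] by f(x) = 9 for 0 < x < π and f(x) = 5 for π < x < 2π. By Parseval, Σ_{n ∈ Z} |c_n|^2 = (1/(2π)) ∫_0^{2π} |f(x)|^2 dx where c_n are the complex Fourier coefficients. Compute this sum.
Σ |c_n|^2 = 53

Parseval equates the L^2 energy of f (normalised by 1/(2π)) with the ℓ^2 sum of its Fourier coefficients: (1/(2π)) ∫_0^{2π} |f|^2 = Σ |c_n|^2.
Compute the left side: (1/(2π)) [∫_0^π 9^2 dx + ∫_π^{2π} 5^2 dx] = (1/(2π)) · (81π + 25π) = (81 + 25)/2 = 53.
So Σ_{n ∈ Z} |c_n|^2 = 53.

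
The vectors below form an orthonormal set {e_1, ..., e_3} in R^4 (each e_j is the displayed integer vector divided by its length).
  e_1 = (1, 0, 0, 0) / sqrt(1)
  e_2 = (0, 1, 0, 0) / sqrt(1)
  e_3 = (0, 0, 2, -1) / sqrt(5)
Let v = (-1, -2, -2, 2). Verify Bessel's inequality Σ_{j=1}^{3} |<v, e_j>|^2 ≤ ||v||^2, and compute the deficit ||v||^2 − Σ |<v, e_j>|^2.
Σ |<v, e_j>|^2 = 61/5; ||v||^2 = 13; deficit = 4/5

Write each e_j = u_j / sqrt(<u_j, u_j>) where u_j is the displayed integer vector. Then <v, e_j> = <v, u_j> / sqrt(<u_j, u_j>), so |<v, e_j>|^2 = <v, u_j>^2 / <u_j, u_j>.
Coefficients: <v, e_1> = -1/sqrt(1), <v, e_2> = -2/sqrt(1), <v, e_3> = -6/sqrt(5).
Square and sum: Σ |<v, e_j>|^2 = 61/5.
Compute ||v||^2 = v·v = 13.
Deficit = 13 − 61/5 = 4/5 ≥ 0, confirming Bessel's inequality. (The deficit equals ||v − Σ <v,e_j> e_j||^2, the squared distance from v to span{e_j}.)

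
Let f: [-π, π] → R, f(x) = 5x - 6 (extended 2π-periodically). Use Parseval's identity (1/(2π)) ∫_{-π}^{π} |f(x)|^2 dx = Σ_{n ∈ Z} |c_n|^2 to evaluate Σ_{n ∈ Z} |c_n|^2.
Σ |c_n|^2 = 25π^2/3 + 36

Expand and integrate term by term over [-π, π]:
  ∫ (5x)^2 dx = 25·(2π^3/3); ∫ 2·5·(-6)·x dx = 0 (odd integrand); ∫ (-6)^2 dx = 36·2π.
So (1/(2π)) ∫_{-π}^{π} (5x - 6)^2 dx = 25π^2/3 + 36 = 25π^2/3 + 36.
Parseval ⇒ Σ |c_n|^2 = 25π^2/3 + 36.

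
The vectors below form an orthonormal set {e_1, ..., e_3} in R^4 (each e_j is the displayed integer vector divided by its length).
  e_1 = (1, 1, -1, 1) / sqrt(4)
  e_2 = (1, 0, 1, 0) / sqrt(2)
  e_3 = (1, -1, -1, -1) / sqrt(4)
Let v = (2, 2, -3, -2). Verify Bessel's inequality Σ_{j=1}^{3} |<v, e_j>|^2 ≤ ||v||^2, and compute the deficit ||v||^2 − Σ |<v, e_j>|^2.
Σ |<v, e_j>|^2 = 13; ||v||^2 = 21; deficit = 8

Write each e_j = u_j / sqrt(<u_j, u_j>) where u_j is the displayed integer vector. Then <v, e_j> = <v, u_j> / sqrt(<u_j, u_j>), so |<v, e_j>|^2 = <v, u_j>^2 / <u_j, u_j>.
Coefficients: <v, e_1> = 5/sqrt(4), <v, e_2> = -1/sqrt(2), <v, e_3> = 5/sqrt(4).
Square and sum: Σ |<v, e_j>|^2 = 13.
Compute ||v||^2 = v·v = 21.
Deficit = 21 − 13 = 8 ≥ 0, confirming Bessel's inequality. (The deficit equals ||v − Σ <v,e_j> e_j||^2, the squared distance from v to span{e_j}.)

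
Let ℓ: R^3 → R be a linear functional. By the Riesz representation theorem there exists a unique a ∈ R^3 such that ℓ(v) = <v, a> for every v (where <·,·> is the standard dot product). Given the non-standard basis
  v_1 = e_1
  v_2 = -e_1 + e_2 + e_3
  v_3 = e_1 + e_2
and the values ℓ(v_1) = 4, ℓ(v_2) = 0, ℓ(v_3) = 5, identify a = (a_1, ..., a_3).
a = (4, 1, 3)

Write a = (a_1, ..., a_3) in the standard basis. For each basis vector v_i, ℓ(v_i) = <v_i, a> is a linear equation in the a_j's. Collect the n equations into a matrix system V a = ℓ, where row i of V is v_i (expressed in the standard basis). Since V is invertible (lower-triangular with 1s on the diagonal, up to permutation), solve by back-substitution:
  V =
[[1, 0, 0],
 [-1, 1, 1],
 [1, 1, 0]]
  V a = (4, 0, 5)
Solving gives a = (4, 1, 3).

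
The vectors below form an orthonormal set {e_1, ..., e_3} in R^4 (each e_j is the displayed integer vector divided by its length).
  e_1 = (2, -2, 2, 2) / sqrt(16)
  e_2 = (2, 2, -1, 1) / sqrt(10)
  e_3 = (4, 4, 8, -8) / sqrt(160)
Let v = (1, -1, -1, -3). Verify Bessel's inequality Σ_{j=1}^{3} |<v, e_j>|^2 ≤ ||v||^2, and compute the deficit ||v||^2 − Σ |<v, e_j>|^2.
Σ |<v, e_j>|^2 = 3; ||v||^2 = 12; deficit = 9

Write each e_j = u_j / sqrt(<u_j, u_j>) where u_j is the displayed integer vector. Then <v, e_j> = <v, u_j> / sqrt(<u_j, u_j>), so |<v, e_j>|^2 = <v, u_j>^2 / <u_j, u_j>.
Coefficients: <v, e_1> = -4/sqrt(16), <v, e_2> = -2/sqrt(10), <v, e_3> = 16/sqrt(160).
Square and sum: Σ |<v, e_j>|^2 = 3.
Compute ||v||^2 = v·v = 12.
Deficit = 12 − 3 = 9 ≥ 0, confirming Bessel's inequality. (The deficit equals ||v − Σ <v,e_j> e_j||^2, the squared distance from v to span{e_j}.)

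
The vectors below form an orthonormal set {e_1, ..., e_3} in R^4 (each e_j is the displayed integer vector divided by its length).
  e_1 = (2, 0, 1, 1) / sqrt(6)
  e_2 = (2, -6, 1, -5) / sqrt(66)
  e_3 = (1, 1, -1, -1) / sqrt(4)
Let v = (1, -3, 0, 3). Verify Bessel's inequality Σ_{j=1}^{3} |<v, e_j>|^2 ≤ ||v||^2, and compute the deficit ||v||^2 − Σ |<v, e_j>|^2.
Σ |<v, e_j>|^2 = 475/44; ||v||^2 = 19; deficit = 361/44

Write each e_j = u_j / sqrt(<u_j, u_j>) where u_j is the displayed integer vector. Then <v, e_j> = <v, u_j> / sqrt(<u_j, u_j>), so |<v, e_j>|^2 = <v, u_j>^2 / <u_j, u_j>.
Coefficients: <v, e_1> = 5/sqrt(6), <v, e_2> = 5/sqrt(66), <v, e_3> = -5/sqrt(4).
Square and sum: Σ |<v, e_j>|^2 = 475/44.
Compute ||v||^2 = v·v = 19.
Deficit = 19 − 475/44 = 361/44 ≥ 0, confirming Bessel's inequality. (The deficit equals ||v − Σ <v,e_j> e_j||^2, the squared distance from v to span{e_j}.)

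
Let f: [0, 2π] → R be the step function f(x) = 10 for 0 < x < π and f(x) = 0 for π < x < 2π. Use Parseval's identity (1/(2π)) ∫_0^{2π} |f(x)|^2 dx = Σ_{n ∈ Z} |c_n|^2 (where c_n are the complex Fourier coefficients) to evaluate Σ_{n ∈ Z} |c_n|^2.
Σ |c_n|^2 = 50

Parseval equates the L^2 energy of f (normalised by 1/(2π)) with the ℓ^2 sum of its Fourier coefficients: (1/(2π)) ∫_0^{2π} |f|^2 = Σ |c_n|^2.
Compute the left side: (1/(2π)) [∫_0^π 10^2 dx + ∫_π^{2π} 0^2 dx] = (1/(2π)) · (100π + 0π) = (100 + 0)/2 = 50.
So Σ_{n ∈ Z} |c_n|^2 = 50.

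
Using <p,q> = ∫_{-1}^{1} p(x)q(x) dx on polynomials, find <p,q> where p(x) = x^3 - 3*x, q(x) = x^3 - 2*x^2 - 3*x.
<p,q> = 136/35

Expand the product: p(x)·q(x) = x^6 - 2*x^5 - 6*x^4 + 6*x^3 + 9*x^2.
∫_{-1}^{1} of each monomial x^k gives [2/(k+1) if k even, 0 if k odd]. Integrating term-by-term (or equivalently evaluating the antiderivative F(x) = x^7/7 - x^6/3 - 6*x^5/5 + 3*x^4/2 + 3*x^3 at the endpoints):
  F(1) − F(−1) = 653/210 − (-163/210) = 136/35.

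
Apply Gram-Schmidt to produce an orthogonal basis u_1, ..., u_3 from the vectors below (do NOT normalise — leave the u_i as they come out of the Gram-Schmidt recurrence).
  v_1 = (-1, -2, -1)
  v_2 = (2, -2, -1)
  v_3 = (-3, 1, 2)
Orthogonal basis:
  u_1 = (-1, -2, -1)
  u_2 = (5/2, -1, -1/2)
  u_3 = (0, -3/5, 6/5)

Apply the Gram-Schmidt recurrence
  u_1 = v_1
  u_i = v_i − Σ_{j<i} ((v_i · u_j) / (u_j · u_j)) · u_j.

Step by step this gives:
  u_1 = (-1, -2, -1)
  u_2 = (5/2, -1, -1/2)
  u_3 = (0, -3/5, 6/5)

Orthogonality check:
  u_2 · u_1 = 0 (should be 0)
  u_3 · u_1 = 0 (should be 0)
  u_3 · u_2 = 0 (should be 0)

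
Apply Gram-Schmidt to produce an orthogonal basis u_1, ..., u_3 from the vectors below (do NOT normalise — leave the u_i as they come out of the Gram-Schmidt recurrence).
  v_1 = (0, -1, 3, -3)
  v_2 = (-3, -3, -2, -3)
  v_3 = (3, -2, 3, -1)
Orthogonal basis:
  u_1 = (0, -1, 3, -3)
  u_2 = (-3, -51/19, -56/19, -39/19)
  u_3 = (1065/553, -1230/553, -21/79, 263/553)

Apply the Gram-Schmidt recurrence
  u_1 = v_1
  u_i = v_i − Σ_{j<i} ((v_i · u_j) / (u_j · u_j)) · u_j.

Step by step this gives:
  u_1 = (0, -1, 3, -3)
  u_2 = (-3, -51/19, -56/19, -39/19)
  u_3 = (1065/553, -1230/553, -21/79, 263/553)

Orthogonality check:
  u_2 · u_1 = 0 (should be 0)
  u_3 · u_1 = 0 (should be 0)
  u_3 · u_2 = 0 (should be 0)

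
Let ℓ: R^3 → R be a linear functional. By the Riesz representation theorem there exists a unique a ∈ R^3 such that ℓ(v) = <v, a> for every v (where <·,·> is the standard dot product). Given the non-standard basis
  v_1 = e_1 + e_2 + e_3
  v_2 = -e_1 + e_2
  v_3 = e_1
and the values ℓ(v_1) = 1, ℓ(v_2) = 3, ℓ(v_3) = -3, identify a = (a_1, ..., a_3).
a = (-3, 0, 4)

Write a = (a_1, ..., a_3) in the standard basis. For each basis vector v_i, ℓ(v_i) = <v_i, a> is a linear equation in the a_j's. Collect the n equations into a matrix system V a = ℓ, where row i of V is v_i (expressed in the standard basis). Since V is invertible (lower-triangular with 1s on the diagonal, up to permutation), solve by back-substitution:
  V =
[[1, 1, 1],
 [-1, 1, 0],
 [1, 0, 0]]
  V a = (1, 3, -3)
Solving gives a = (-3, 0, 4).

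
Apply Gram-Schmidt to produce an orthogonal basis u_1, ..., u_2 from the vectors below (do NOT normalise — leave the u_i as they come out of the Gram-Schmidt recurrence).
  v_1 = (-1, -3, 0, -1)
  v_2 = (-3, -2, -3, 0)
Orthogonal basis:
  u_1 = (-1, -3, 0, -1)
  u_2 = (-24/11, 5/11, -3, 9/11)

Apply the Gram-Schmidt recurrence
  u_1 = v_1
  u_i = v_i − Σ_{j<i} ((v_i · u_j) / (u_j · u_j)) · u_j.

Step by step this gives:
  u_1 = (-1, -3, 0, -1)
  u_2 = (-24/11, 5/11, -3, 9/11)

Orthogonality check:
  u_2 · u_1 = 0 (should be 0)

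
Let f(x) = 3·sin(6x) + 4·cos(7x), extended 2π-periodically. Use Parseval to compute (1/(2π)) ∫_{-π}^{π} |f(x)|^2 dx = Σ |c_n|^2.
Σ |c_n|^2 = 25/2

Expand |f|^2 and use orthogonality of {sin(nx), cos(mx)} on [-π, π]:
  ∫_{-π}^{π} sin(nx)^2 dx = π, ∫ cos(mx)^2 dx = π, and cross terms integrate to 0.
So ∫_{-π}^{π} f(x)^2 dx = 3^2 · π + 4^2 · π = (9 + 16)π.
Divide by 2π: (9 + 16)/2 = 25/2.
By Parseval, this equals Σ |c_n|^2.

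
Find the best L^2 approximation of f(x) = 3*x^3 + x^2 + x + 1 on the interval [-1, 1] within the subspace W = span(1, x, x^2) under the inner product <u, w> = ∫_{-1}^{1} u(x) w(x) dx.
g(x) = x^2 + 14*x/5 + 1

The best approximation g ∈ W is the orthogonal projection of f onto W. Writing g = a_0 + a_1 x + a_2 x^2, the coefficients solve the normal equations G · a = b where
  G_{ij} = <φ_i, φ_j> and b_i = <f, φ_i>, with φ_0 = 1, φ_1 = x, φ_2 = x^2.
G =
  [2, 0, 2/3]
  [0, 2/3, 0]
  [2/3, 0, 2/5],
b = (8/3, 28/15, 16/15).
Solving gives a_0 = 1, a_1 = 14/5, a_2 = 1, so
  g(x) = x^2 + 14*x/5 + 1.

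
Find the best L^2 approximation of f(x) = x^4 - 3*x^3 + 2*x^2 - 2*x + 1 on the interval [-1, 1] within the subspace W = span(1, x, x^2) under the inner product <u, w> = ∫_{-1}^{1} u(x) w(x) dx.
g(x) = 20*x^2/7 - 19*x/5 + 32/35

The best approximation g ∈ W is the orthogonal projection of f onto W. Writing g = a_0 + a_1 x + a_2 x^2, the coefficients solve the normal equations G · a = b where
  G_{ij} = <φ_i, φ_j> and b_i = <f, φ_i>, with φ_0 = 1, φ_1 = x, φ_2 = x^2.
G =
  [2, 0, 2/3]
  [0, 2/3, 0]
  [2/3, 0, 2/5],
b = (56/15, -38/15, 184/105).
Solving gives a_0 = 32/35, a_1 = -19/5, a_2 = 20/7, so
  g(x) = 20*x^2/7 - 19*x/5 + 32/35.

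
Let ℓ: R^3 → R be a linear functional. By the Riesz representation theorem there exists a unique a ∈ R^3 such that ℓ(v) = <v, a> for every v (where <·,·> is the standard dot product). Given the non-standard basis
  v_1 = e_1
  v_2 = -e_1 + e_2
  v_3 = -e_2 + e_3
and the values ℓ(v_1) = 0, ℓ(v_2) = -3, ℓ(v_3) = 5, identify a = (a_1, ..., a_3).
a = (0, -3, 2)

Write a = (a_1, ..., a_3) in the standard basis. For each basis vector v_i, ℓ(v_i) = <v_i, a> is a linear equation in the a_j's. Collect the n equations into a matrix system V a = ℓ, where row i of V is v_i (expressed in the standard basis). Since V is invertible (lower-triangular with 1s on the diagonal, up to permutation), solve by back-substitution:
  V =
[[1, 0, 0],
 [-1, 1, 0],
 [0, -1, 1]]
  V a = (0, -3, 5)
Solving gives a = (0, -3, 2).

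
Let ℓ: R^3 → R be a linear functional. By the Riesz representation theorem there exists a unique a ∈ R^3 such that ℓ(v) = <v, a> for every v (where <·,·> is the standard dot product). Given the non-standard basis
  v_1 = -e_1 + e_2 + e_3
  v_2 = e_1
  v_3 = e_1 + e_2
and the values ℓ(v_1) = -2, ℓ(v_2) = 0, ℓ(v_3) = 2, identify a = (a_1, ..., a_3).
a = (0, 2, -4)

Write a = (a_1, ..., a_3) in the standard basis. For each basis vector v_i, ℓ(v_i) = <v_i, a> is a linear equation in the a_j's. Collect the n equations into a matrix system V a = ℓ, where row i of V is v_i (expressed in the standard basis). Since V is invertible (lower-triangular with 1s on the diagonal, up to permutation), solve by back-substitution:
  V =
[[-1, 1, 1],
 [1, 0, 0],
 [1, 1, 0]]
  V a = (-2, 0, 2)
Solving gives a = (0, 2, -4).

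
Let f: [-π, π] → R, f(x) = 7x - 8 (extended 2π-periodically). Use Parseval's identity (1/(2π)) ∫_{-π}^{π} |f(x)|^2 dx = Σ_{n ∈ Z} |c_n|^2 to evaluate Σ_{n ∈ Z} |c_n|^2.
Σ |c_n|^2 = 49π^2/3 + 64

Expand and integrate term by term over [-π, π]:
  ∫ (7x)^2 dx = 49·(2π^3/3); ∫ 2·7·(-8)·x dx = 0 (odd integrand); ∫ (-8)^2 dx = 64·2π.
So (1/(2π)) ∫_{-π}^{π} (7x - 8)^2 dx = 49π^2/3 + 64 = 49π^2/3 + 64.
Parseval ⇒ Σ |c_n|^2 = 49π^2/3 + 64.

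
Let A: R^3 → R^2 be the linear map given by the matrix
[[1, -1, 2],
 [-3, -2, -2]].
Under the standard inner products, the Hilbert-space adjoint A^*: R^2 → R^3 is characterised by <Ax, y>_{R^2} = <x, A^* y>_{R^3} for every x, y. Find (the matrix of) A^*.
A^* = A^T =
[[1, -3],
 [-1, -2],
 [2, -2]]

For real matrices with standard dot products, the defining identity <Ax, y> = <x, A^* y> gives (Ax)^T y = x^T (A^*) y, i.e. x^T A^T y = x^T (A^*) y. Since this holds for all x, y, we must have A^* = A^T. Therefore
A^* =
[[1, -3],
 [-1, -2],
 [2, -2]].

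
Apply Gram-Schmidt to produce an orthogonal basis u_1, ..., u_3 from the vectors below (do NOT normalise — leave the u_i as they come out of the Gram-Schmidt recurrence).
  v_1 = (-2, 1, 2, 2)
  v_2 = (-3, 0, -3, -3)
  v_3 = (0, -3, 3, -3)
Orthogonal basis:
  u_1 = (-2, 1, 2, 2)
  u_2 = (-51/13, 6/13, -27/13, -27/13)
  u_3 = (-24/35, -96/35, 117/35, -93/35)

Apply the Gram-Schmidt recurrence
  u_1 = v_1
  u_i = v_i − Σ_{j<i} ((v_i · u_j) / (u_j · u_j)) · u_j.

Step by step this gives:
  u_1 = (-2, 1, 2, 2)
  u_2 = (-51/13, 6/13, -27/13, -27/13)
  u_3 = (-24/35, -96/35, 117/35, -93/35)

Orthogonality check:
  u_2 · u_1 = 0 (should be 0)
  u_3 · u_1 = 0 (should be 0)
  u_3 · u_2 = 0 (should be 0)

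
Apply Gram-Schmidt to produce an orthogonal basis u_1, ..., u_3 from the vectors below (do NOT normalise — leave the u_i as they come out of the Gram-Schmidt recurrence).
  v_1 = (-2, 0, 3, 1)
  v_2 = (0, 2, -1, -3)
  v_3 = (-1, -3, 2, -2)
Orthogonal basis:
  u_1 = (-2, 0, 3, 1)
  u_2 = (-6/7, 2, 2/7, -18/7)
  u_3 = (-1/10, -31/10, 7/10, -23/10)

Apply the Gram-Schmidt recurrence
  u_1 = v_1
  u_i = v_i − Σ_{j<i} ((v_i · u_j) / (u_j · u_j)) · u_j.

Step by step this gives:
  u_1 = (-2, 0, 3, 1)
  u_2 = (-6/7, 2, 2/7, -18/7)
  u_3 = (-1/10, -31/10, 7/10, -23/10)

Orthogonality check:
  u_2 · u_1 = 0 (should be 0)
  u_3 · u_1 = 0 (should be 0)
  u_3 · u_2 = 0 (should be 0)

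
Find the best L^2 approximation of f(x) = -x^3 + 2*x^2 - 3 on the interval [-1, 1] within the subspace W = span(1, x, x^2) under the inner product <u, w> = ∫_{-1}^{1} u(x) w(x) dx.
g(x) = 2*x^2 - 3*x/5 - 3

The best approximation g ∈ W is the orthogonal projection of f onto W. Writing g = a_0 + a_1 x + a_2 x^2, the coefficients solve the normal equations G · a = b where
  G_{ij} = <φ_i, φ_j> and b_i = <f, φ_i>, with φ_0 = 1, φ_1 = x, φ_2 = x^2.
G =
  [2, 0, 2/3]
  [0, 2/3, 0]
  [2/3, 0, 2/5],
b = (-14/3, -2/5, -6/5).
Solving gives a_0 = -3, a_1 = -3/5, a_2 = 2, so
  g(x) = 2*x^2 - 3*x/5 - 3.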